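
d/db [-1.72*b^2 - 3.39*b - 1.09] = -3.44*b - 3.39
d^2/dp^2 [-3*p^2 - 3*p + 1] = -6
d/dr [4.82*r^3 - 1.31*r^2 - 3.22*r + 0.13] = 14.46*r^2 - 2.62*r - 3.22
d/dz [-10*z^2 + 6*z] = 6 - 20*z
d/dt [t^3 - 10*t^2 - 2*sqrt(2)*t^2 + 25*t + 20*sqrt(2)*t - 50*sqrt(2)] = 3*t^2 - 20*t - 4*sqrt(2)*t + 25 + 20*sqrt(2)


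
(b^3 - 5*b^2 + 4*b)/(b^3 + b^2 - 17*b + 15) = b*(b - 4)/(b^2 + 2*b - 15)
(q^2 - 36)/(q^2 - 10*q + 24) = (q + 6)/(q - 4)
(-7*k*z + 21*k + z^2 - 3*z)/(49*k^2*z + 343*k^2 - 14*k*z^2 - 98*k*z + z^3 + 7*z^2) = (z - 3)/(-7*k*z - 49*k + z^2 + 7*z)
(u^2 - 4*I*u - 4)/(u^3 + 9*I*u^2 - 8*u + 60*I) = (u - 2*I)/(u^2 + 11*I*u - 30)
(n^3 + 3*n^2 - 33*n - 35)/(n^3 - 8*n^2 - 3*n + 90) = (n^2 + 8*n + 7)/(n^2 - 3*n - 18)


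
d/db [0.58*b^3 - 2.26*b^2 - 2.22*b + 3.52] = 1.74*b^2 - 4.52*b - 2.22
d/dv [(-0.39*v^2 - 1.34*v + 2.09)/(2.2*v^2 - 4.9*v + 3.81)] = (4.859*v^2 - 12.1678*v + 5.1356)/(4.84*v^4 - 21.56*v^3 + 40.774*v^2 - 37.338*v + 14.5161)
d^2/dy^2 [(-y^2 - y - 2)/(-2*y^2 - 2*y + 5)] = 18*(6*y^2 + 6*y + 7)/(8*y^6 + 24*y^5 - 36*y^4 - 112*y^3 + 90*y^2 + 150*y - 125)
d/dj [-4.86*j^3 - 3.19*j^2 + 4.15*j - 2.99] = -14.58*j^2 - 6.38*j + 4.15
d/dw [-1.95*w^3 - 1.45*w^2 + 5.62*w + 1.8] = -5.85*w^2 - 2.9*w + 5.62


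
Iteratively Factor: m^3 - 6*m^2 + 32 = (m - 4)*(m^2 - 2*m - 8) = (m - 4)*(m + 2)*(m - 4)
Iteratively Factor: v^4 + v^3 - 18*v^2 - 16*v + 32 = (v + 4)*(v^3 - 3*v^2 - 6*v + 8) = (v - 4)*(v + 4)*(v^2 + v - 2) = (v - 4)*(v + 2)*(v + 4)*(v - 1)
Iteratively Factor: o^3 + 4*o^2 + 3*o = (o)*(o^2 + 4*o + 3) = o*(o + 1)*(o + 3)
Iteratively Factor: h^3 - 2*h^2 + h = (h - 1)*(h^2 - h) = h*(h - 1)*(h - 1)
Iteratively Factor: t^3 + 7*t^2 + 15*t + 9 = (t + 3)*(t^2 + 4*t + 3) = (t + 1)*(t + 3)*(t + 3)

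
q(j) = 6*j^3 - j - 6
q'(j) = 18*j^2 - 1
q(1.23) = 3.94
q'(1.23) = 26.23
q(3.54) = 256.63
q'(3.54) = 224.57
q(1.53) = 13.96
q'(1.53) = 41.14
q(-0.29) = -5.86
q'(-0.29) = 0.51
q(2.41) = 75.58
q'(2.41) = 103.55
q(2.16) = 52.31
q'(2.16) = 82.98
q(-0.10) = -5.91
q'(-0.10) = -0.82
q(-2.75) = -128.03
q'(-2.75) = 135.12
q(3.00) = 153.00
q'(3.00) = 161.00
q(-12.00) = -10362.00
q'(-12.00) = 2591.00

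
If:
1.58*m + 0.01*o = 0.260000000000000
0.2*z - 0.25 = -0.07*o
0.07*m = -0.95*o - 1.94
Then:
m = 0.18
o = -2.06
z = 1.97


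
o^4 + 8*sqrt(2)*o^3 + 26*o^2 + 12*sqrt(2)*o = o*(o + sqrt(2))^2*(o + 6*sqrt(2))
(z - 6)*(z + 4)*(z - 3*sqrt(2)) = z^3 - 3*sqrt(2)*z^2 - 2*z^2 - 24*z + 6*sqrt(2)*z + 72*sqrt(2)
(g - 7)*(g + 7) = g^2 - 49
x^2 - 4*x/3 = x*(x - 4/3)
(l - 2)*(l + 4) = l^2 + 2*l - 8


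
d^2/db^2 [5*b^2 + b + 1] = 10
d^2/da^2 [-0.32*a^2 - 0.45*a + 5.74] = -0.640000000000000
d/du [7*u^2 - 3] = 14*u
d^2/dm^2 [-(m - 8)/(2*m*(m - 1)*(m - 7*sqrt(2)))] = (-3*m^5 + 21*sqrt(2)*m^4 + 51*m^4 - 455*sqrt(2)*m^3 - 163*m^3 + 504*sqrt(2)*m^2 + 2376*m^2 - 2352*m - 168*sqrt(2)*m + 784)/(m^3*(m^6 - 21*sqrt(2)*m^5 - 3*m^5 + 63*sqrt(2)*m^4 + 297*m^4 - 749*sqrt(2)*m^3 - 883*m^3 + 882*m^2 + 2079*sqrt(2)*m^2 - 2058*sqrt(2)*m - 294*m + 686*sqrt(2)))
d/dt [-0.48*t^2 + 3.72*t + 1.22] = 3.72 - 0.96*t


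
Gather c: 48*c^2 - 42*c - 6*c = 48*c^2 - 48*c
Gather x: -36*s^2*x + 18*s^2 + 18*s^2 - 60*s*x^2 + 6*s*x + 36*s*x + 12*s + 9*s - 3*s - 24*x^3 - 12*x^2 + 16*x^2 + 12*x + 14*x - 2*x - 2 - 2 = 36*s^2 + 18*s - 24*x^3 + x^2*(4 - 60*s) + x*(-36*s^2 + 42*s + 24) - 4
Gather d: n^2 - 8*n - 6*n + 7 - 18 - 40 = n^2 - 14*n - 51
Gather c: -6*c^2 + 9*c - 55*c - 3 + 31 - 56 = -6*c^2 - 46*c - 28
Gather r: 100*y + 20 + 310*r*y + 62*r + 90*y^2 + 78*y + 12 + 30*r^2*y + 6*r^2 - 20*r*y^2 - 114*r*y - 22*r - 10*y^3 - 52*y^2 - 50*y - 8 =r^2*(30*y + 6) + r*(-20*y^2 + 196*y + 40) - 10*y^3 + 38*y^2 + 128*y + 24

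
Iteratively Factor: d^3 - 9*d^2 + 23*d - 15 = (d - 3)*(d^2 - 6*d + 5) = (d - 5)*(d - 3)*(d - 1)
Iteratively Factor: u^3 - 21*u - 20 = (u + 4)*(u^2 - 4*u - 5) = (u - 5)*(u + 4)*(u + 1)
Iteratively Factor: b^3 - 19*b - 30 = (b - 5)*(b^2 + 5*b + 6) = (b - 5)*(b + 2)*(b + 3)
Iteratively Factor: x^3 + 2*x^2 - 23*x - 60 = (x + 4)*(x^2 - 2*x - 15) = (x - 5)*(x + 4)*(x + 3)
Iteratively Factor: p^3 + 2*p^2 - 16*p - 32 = (p + 2)*(p^2 - 16) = (p - 4)*(p + 2)*(p + 4)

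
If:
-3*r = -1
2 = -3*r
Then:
No Solution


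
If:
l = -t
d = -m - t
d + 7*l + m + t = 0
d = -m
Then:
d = -m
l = 0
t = 0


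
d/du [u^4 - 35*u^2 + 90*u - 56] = 4*u^3 - 70*u + 90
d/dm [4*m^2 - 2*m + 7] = 8*m - 2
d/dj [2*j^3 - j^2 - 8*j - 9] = 6*j^2 - 2*j - 8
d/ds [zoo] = 0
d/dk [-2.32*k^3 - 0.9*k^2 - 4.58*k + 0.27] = -6.96*k^2 - 1.8*k - 4.58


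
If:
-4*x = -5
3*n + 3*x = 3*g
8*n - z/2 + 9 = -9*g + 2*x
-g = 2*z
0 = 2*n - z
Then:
No Solution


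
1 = 1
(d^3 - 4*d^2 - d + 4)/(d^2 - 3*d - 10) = (-d^3 + 4*d^2 + d - 4)/(-d^2 + 3*d + 10)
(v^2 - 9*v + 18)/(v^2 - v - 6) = (v - 6)/(v + 2)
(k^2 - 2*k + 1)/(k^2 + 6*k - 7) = (k - 1)/(k + 7)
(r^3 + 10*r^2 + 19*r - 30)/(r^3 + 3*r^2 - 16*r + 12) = (r + 5)/(r - 2)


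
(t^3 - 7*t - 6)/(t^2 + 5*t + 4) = (t^2 - t - 6)/(t + 4)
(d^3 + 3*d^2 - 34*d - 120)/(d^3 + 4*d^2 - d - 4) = (d^2 - d - 30)/(d^2 - 1)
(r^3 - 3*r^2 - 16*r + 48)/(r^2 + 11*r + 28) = (r^2 - 7*r + 12)/(r + 7)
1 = 1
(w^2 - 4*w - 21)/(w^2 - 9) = (w - 7)/(w - 3)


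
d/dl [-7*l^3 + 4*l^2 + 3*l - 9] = -21*l^2 + 8*l + 3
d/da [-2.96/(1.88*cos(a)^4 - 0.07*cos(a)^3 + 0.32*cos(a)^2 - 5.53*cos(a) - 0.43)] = (-22.2592*cos(a)^3 + 0.6216*cos(a)^2 - 1.8944*cos(a) + 16.3688)*sin(a)/(-1.88*cos(a)^4 + 0.07*cos(a)^3 - 0.32*cos(a)^2 + 5.53*cos(a) + 0.43)^2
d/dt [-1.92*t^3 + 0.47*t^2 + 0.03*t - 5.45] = -5.76*t^2 + 0.94*t + 0.03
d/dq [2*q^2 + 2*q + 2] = 4*q + 2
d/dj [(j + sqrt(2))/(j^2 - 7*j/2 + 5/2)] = 2*(2*j^2 - 7*j - (j + sqrt(2))*(4*j - 7) + 5)/(2*j^2 - 7*j + 5)^2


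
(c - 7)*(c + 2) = c^2 - 5*c - 14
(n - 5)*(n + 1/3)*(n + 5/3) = n^3 - 3*n^2 - 85*n/9 - 25/9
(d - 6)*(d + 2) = d^2 - 4*d - 12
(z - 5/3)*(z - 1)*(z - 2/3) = z^3 - 10*z^2/3 + 31*z/9 - 10/9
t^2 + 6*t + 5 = (t + 1)*(t + 5)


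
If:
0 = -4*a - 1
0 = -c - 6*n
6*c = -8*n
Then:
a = -1/4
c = 0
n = 0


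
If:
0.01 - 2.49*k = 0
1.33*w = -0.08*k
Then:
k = 0.00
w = -0.00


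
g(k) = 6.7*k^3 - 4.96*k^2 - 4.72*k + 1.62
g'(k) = 20.1*k^2 - 9.92*k - 4.72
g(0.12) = 0.99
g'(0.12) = -5.62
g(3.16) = 148.59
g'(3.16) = 164.64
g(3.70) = 255.63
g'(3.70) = 233.74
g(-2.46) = -116.53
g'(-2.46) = 141.32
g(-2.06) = -68.28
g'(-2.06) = 101.01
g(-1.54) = -27.34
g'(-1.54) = 58.23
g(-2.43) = -112.34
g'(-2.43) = 138.07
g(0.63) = -1.65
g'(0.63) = -2.99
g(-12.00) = -12233.58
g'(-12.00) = 3008.72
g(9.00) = 4441.68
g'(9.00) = 1534.10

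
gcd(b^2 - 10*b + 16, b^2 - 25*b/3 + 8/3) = b - 8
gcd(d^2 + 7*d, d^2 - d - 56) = d + 7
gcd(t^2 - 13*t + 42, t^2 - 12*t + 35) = t - 7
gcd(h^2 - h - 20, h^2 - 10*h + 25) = h - 5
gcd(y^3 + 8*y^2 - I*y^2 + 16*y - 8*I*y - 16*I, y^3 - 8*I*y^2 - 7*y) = y - I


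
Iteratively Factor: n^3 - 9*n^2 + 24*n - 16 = (n - 4)*(n^2 - 5*n + 4) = (n - 4)^2*(n - 1)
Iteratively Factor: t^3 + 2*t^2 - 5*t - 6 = (t + 3)*(t^2 - t - 2) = (t - 2)*(t + 3)*(t + 1)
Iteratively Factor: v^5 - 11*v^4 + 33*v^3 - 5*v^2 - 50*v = (v)*(v^4 - 11*v^3 + 33*v^2 - 5*v - 50) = v*(v - 5)*(v^3 - 6*v^2 + 3*v + 10) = v*(v - 5)*(v + 1)*(v^2 - 7*v + 10) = v*(v - 5)*(v - 2)*(v + 1)*(v - 5)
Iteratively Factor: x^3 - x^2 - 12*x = (x - 4)*(x^2 + 3*x) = x*(x - 4)*(x + 3)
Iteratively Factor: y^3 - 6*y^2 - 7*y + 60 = (y + 3)*(y^2 - 9*y + 20) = (y - 5)*(y + 3)*(y - 4)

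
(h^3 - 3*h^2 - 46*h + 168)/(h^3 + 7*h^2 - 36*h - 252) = (h - 4)/(h + 6)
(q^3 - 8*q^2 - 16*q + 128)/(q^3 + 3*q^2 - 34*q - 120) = (q^2 - 12*q + 32)/(q^2 - q - 30)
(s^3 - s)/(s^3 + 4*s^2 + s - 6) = s*(s + 1)/(s^2 + 5*s + 6)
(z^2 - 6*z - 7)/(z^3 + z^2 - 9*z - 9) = (z - 7)/(z^2 - 9)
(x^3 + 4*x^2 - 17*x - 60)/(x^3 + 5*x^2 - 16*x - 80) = (x + 3)/(x + 4)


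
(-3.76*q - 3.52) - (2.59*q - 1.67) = -6.35*q - 1.85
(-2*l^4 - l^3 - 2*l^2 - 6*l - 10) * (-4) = 8*l^4 + 4*l^3 + 8*l^2 + 24*l + 40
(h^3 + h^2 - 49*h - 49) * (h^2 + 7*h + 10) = h^5 + 8*h^4 - 32*h^3 - 382*h^2 - 833*h - 490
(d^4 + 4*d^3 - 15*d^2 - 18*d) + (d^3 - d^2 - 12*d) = d^4 + 5*d^3 - 16*d^2 - 30*d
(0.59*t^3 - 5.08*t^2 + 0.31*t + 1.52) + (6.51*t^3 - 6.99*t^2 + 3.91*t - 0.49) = 7.1*t^3 - 12.07*t^2 + 4.22*t + 1.03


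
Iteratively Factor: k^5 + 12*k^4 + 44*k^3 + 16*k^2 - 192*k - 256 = (k + 2)*(k^4 + 10*k^3 + 24*k^2 - 32*k - 128) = (k + 2)*(k + 4)*(k^3 + 6*k^2 - 32) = (k - 2)*(k + 2)*(k + 4)*(k^2 + 8*k + 16) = (k - 2)*(k + 2)*(k + 4)^2*(k + 4)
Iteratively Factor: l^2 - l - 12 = (l - 4)*(l + 3)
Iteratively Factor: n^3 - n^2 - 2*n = (n + 1)*(n^2 - 2*n) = (n - 2)*(n + 1)*(n)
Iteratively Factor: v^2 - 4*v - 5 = (v - 5)*(v + 1)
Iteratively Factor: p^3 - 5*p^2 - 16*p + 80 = (p - 5)*(p^2 - 16) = (p - 5)*(p + 4)*(p - 4)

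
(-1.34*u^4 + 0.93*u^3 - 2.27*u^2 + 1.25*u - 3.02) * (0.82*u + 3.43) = -1.0988*u^5 - 3.8336*u^4 + 1.3285*u^3 - 6.7611*u^2 + 1.8111*u - 10.3586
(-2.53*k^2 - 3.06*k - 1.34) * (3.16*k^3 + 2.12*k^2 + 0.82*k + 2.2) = -7.9948*k^5 - 15.0332*k^4 - 12.7962*k^3 - 10.916*k^2 - 7.8308*k - 2.948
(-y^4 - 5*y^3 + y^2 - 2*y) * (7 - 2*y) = 2*y^5 + 3*y^4 - 37*y^3 + 11*y^2 - 14*y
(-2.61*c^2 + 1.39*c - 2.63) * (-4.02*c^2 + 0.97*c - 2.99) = 10.4922*c^4 - 8.1195*c^3 + 19.7248*c^2 - 6.7072*c + 7.8637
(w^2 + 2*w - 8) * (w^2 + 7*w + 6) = w^4 + 9*w^3 + 12*w^2 - 44*w - 48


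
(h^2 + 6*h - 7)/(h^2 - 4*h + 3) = (h + 7)/(h - 3)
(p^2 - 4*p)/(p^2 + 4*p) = (p - 4)/(p + 4)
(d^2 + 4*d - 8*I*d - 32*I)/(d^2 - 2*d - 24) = (d - 8*I)/(d - 6)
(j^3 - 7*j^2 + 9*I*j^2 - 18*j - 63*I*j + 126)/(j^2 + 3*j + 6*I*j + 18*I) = (j^2 + j*(-7 + 3*I) - 21*I)/(j + 3)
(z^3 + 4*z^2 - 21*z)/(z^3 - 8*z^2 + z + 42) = z*(z + 7)/(z^2 - 5*z - 14)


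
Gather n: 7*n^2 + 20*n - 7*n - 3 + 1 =7*n^2 + 13*n - 2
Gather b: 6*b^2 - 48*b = 6*b^2 - 48*b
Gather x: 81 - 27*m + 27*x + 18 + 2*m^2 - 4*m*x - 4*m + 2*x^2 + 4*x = 2*m^2 - 31*m + 2*x^2 + x*(31 - 4*m) + 99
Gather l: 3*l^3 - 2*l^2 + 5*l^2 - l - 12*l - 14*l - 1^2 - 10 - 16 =3*l^3 + 3*l^2 - 27*l - 27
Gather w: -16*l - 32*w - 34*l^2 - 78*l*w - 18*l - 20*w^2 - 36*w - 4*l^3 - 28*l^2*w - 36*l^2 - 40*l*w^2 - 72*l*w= -4*l^3 - 70*l^2 - 34*l + w^2*(-40*l - 20) + w*(-28*l^2 - 150*l - 68)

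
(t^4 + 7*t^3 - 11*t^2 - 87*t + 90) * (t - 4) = t^5 + 3*t^4 - 39*t^3 - 43*t^2 + 438*t - 360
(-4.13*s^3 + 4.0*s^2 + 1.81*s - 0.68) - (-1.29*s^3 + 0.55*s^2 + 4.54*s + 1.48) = -2.84*s^3 + 3.45*s^2 - 2.73*s - 2.16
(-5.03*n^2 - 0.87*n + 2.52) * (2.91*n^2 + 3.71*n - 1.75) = -14.6373*n^4 - 21.193*n^3 + 12.908*n^2 + 10.8717*n - 4.41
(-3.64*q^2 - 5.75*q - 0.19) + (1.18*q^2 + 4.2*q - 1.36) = -2.46*q^2 - 1.55*q - 1.55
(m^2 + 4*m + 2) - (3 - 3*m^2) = 4*m^2 + 4*m - 1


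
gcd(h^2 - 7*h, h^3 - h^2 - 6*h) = h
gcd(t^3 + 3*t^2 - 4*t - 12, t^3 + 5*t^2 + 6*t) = t^2 + 5*t + 6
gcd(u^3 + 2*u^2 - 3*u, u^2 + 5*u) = u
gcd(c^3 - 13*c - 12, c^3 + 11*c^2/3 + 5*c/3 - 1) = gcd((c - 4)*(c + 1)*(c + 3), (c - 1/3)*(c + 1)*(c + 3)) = c^2 + 4*c + 3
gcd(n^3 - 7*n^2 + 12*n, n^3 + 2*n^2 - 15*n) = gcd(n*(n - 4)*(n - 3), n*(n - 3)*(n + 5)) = n^2 - 3*n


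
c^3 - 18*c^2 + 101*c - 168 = (c - 8)*(c - 7)*(c - 3)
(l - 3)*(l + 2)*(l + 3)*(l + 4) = l^4 + 6*l^3 - l^2 - 54*l - 72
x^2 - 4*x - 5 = (x - 5)*(x + 1)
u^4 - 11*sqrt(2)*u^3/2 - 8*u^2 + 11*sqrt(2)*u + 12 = (u - 6*sqrt(2))*(u - sqrt(2))*(u + sqrt(2)/2)*(u + sqrt(2))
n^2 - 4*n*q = n*(n - 4*q)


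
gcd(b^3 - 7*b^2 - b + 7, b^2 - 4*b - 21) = b - 7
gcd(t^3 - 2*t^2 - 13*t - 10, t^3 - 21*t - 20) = t^2 - 4*t - 5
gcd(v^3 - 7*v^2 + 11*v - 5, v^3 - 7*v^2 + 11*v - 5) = v^3 - 7*v^2 + 11*v - 5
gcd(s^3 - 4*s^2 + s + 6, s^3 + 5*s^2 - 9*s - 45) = s - 3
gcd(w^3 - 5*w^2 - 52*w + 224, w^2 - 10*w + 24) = w - 4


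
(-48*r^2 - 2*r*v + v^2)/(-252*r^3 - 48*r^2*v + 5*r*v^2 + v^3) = (8*r - v)/(42*r^2 + r*v - v^2)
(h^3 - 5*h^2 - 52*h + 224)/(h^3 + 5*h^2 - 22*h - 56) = (h - 8)/(h + 2)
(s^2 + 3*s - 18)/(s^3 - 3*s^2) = (s + 6)/s^2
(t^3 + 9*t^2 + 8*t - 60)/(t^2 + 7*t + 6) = (t^2 + 3*t - 10)/(t + 1)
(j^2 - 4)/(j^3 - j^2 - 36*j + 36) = (j^2 - 4)/(j^3 - j^2 - 36*j + 36)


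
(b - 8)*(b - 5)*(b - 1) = b^3 - 14*b^2 + 53*b - 40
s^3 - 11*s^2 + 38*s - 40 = (s - 5)*(s - 4)*(s - 2)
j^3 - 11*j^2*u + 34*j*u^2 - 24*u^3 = (j - 6*u)*(j - 4*u)*(j - u)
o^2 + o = o*(o + 1)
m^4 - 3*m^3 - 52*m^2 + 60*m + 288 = (m - 8)*(m - 3)*(m + 2)*(m + 6)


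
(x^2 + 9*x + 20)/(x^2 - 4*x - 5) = (x^2 + 9*x + 20)/(x^2 - 4*x - 5)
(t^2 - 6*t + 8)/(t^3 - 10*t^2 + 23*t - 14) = (t - 4)/(t^2 - 8*t + 7)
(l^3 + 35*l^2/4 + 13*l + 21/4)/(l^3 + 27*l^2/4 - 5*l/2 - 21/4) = (l + 1)/(l - 1)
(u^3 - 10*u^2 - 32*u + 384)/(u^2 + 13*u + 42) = (u^2 - 16*u + 64)/(u + 7)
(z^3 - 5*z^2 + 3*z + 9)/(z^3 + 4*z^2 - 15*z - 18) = (z - 3)/(z + 6)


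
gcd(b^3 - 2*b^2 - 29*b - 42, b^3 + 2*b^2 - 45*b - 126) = b^2 - 4*b - 21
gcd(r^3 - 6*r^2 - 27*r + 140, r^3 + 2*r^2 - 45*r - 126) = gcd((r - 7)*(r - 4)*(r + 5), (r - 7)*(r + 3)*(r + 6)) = r - 7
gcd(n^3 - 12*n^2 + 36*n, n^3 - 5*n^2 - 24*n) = n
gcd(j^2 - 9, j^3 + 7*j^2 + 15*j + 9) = j + 3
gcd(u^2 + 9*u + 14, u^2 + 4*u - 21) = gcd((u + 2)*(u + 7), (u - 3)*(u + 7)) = u + 7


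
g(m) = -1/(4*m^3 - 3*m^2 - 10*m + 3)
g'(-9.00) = 0.00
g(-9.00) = 0.00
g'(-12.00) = 0.00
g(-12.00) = 0.00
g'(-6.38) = 0.00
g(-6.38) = 0.00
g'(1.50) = 0.29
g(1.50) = 0.19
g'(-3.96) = 0.00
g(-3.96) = 0.00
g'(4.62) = 0.00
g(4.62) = -0.00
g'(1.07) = -0.07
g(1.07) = 0.16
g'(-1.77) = 0.32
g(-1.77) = 0.09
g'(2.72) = 0.05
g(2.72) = -0.03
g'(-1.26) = 2.07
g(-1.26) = -0.35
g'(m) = -(-12*m^2 + 6*m + 10)/(4*m^3 - 3*m^2 - 10*m + 3)^2 = 2*(6*m^2 - 3*m - 5)/(4*m^3 - 3*m^2 - 10*m + 3)^2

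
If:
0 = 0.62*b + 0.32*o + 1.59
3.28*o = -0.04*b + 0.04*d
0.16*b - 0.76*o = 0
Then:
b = -2.31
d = -42.25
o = -0.49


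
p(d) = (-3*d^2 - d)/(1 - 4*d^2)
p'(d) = 8*d*(-3*d^2 - d)/(1 - 4*d^2)^2 + (-6*d - 1)/(1 - 4*d^2) = (-4*d^2 - 6*d - 1)/(16*d^4 - 8*d^2 + 1)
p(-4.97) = 0.71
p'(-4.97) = -0.01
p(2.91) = 0.86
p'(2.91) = -0.05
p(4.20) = 0.82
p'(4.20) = -0.02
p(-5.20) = 0.71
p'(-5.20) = -0.01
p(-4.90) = 0.71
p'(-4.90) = -0.01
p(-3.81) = 0.70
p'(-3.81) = -0.01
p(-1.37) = 0.65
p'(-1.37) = -0.01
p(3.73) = 0.83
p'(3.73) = -0.03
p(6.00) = 0.80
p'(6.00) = -0.00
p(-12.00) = 0.73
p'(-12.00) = 0.00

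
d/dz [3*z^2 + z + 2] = 6*z + 1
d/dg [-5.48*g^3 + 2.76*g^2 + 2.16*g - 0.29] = -16.44*g^2 + 5.52*g + 2.16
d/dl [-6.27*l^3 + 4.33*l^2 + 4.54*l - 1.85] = -18.81*l^2 + 8.66*l + 4.54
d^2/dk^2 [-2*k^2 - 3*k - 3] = -4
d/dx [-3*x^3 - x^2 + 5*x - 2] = -9*x^2 - 2*x + 5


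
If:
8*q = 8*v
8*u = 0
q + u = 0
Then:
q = 0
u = 0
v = 0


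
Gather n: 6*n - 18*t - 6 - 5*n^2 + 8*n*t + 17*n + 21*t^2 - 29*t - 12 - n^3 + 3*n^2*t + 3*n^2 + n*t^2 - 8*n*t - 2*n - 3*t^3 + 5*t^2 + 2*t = -n^3 + n^2*(3*t - 2) + n*(t^2 + 21) - 3*t^3 + 26*t^2 - 45*t - 18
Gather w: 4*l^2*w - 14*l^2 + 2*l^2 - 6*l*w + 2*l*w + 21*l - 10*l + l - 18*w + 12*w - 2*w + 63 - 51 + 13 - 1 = -12*l^2 + 12*l + w*(4*l^2 - 4*l - 8) + 24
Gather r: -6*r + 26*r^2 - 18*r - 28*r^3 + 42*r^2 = -28*r^3 + 68*r^2 - 24*r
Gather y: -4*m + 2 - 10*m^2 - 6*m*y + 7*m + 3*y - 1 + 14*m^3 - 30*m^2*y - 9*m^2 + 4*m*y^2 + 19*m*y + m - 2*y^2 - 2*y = 14*m^3 - 19*m^2 + 4*m + y^2*(4*m - 2) + y*(-30*m^2 + 13*m + 1) + 1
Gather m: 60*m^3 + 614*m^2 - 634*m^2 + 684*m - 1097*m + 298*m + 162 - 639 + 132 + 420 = 60*m^3 - 20*m^2 - 115*m + 75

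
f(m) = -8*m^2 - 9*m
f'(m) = -16*m - 9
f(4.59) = -209.85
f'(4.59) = -82.44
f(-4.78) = -139.77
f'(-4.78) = 67.48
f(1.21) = -22.60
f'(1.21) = -28.36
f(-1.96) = -13.09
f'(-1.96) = 22.36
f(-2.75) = -35.75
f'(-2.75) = 35.00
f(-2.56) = -29.39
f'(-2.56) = 31.96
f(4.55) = -206.57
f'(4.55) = -81.80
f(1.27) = -24.33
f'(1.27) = -29.32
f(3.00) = -99.00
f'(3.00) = -57.00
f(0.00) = 0.00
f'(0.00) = -9.00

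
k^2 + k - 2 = (k - 1)*(k + 2)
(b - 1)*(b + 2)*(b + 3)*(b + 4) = b^4 + 8*b^3 + 17*b^2 - 2*b - 24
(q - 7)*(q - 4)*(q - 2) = q^3 - 13*q^2 + 50*q - 56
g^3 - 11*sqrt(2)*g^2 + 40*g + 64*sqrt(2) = (g - 8*sqrt(2))*(g - 4*sqrt(2))*(g + sqrt(2))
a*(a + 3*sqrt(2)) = a^2 + 3*sqrt(2)*a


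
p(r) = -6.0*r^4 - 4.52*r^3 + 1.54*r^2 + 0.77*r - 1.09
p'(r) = -24.0*r^3 - 13.56*r^2 + 3.08*r + 0.77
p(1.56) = -48.84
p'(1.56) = -118.54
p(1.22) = -19.36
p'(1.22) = -59.24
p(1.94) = -111.79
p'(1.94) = -219.52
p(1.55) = -47.66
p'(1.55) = -116.41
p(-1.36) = -8.45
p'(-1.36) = 31.87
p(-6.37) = -8654.11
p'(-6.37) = 5634.32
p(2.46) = -276.90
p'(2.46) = -431.00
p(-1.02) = -1.97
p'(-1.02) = 8.99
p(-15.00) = -288161.14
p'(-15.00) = 77903.57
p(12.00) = -131996.65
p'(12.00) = -43386.91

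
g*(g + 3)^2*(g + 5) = g^4 + 11*g^3 + 39*g^2 + 45*g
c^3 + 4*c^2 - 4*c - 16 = (c - 2)*(c + 2)*(c + 4)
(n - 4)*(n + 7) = n^2 + 3*n - 28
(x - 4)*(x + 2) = x^2 - 2*x - 8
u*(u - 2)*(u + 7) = u^3 + 5*u^2 - 14*u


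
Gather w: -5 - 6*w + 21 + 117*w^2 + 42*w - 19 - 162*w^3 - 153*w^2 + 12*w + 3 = -162*w^3 - 36*w^2 + 48*w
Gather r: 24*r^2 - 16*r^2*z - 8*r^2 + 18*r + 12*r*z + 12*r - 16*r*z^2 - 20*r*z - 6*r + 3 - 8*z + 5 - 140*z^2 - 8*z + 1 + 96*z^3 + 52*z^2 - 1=r^2*(16 - 16*z) + r*(-16*z^2 - 8*z + 24) + 96*z^3 - 88*z^2 - 16*z + 8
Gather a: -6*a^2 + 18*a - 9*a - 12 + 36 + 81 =-6*a^2 + 9*a + 105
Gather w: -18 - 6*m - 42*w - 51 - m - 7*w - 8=-7*m - 49*w - 77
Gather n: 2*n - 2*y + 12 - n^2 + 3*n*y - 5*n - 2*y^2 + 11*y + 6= -n^2 + n*(3*y - 3) - 2*y^2 + 9*y + 18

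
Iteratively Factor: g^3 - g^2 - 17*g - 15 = (g + 3)*(g^2 - 4*g - 5) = (g - 5)*(g + 3)*(g + 1)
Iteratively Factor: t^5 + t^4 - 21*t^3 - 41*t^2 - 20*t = (t)*(t^4 + t^3 - 21*t^2 - 41*t - 20) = t*(t + 1)*(t^3 - 21*t - 20) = t*(t - 5)*(t + 1)*(t^2 + 5*t + 4) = t*(t - 5)*(t + 1)^2*(t + 4)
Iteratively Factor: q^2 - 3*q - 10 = (q + 2)*(q - 5)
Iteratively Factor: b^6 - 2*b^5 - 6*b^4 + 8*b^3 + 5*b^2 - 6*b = (b)*(b^5 - 2*b^4 - 6*b^3 + 8*b^2 + 5*b - 6) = b*(b - 1)*(b^4 - b^3 - 7*b^2 + b + 6) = b*(b - 1)*(b + 1)*(b^3 - 2*b^2 - 5*b + 6) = b*(b - 3)*(b - 1)*(b + 1)*(b^2 + b - 2) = b*(b - 3)*(b - 1)^2*(b + 1)*(b + 2)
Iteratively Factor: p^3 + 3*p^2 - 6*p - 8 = (p + 1)*(p^2 + 2*p - 8) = (p + 1)*(p + 4)*(p - 2)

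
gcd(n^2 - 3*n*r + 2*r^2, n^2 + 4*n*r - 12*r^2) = -n + 2*r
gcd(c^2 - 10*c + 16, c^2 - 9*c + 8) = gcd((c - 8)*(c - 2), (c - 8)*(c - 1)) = c - 8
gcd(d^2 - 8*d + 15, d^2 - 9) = d - 3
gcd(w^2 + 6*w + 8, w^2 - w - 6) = w + 2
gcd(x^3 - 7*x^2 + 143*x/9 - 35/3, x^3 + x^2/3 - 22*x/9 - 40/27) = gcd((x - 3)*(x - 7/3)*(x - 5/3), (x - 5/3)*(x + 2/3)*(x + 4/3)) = x - 5/3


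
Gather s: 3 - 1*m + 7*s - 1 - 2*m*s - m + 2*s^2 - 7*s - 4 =-2*m*s - 2*m + 2*s^2 - 2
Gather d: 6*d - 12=6*d - 12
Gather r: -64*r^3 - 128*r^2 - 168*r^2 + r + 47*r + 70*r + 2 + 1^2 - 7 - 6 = -64*r^3 - 296*r^2 + 118*r - 10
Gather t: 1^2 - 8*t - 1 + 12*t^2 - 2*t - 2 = 12*t^2 - 10*t - 2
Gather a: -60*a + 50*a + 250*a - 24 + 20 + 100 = 240*a + 96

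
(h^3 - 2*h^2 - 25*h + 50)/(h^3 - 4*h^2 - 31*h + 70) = (h - 5)/(h - 7)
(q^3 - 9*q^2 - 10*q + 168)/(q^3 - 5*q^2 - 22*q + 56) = (q - 6)/(q - 2)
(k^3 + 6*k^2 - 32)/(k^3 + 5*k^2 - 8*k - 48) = (k - 2)/(k - 3)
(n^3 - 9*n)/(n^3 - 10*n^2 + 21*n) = (n + 3)/(n - 7)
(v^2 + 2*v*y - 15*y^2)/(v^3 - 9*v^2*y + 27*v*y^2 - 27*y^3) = (v + 5*y)/(v^2 - 6*v*y + 9*y^2)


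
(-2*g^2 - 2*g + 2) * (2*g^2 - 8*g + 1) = -4*g^4 + 12*g^3 + 18*g^2 - 18*g + 2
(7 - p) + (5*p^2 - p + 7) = 5*p^2 - 2*p + 14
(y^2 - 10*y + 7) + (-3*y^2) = -2*y^2 - 10*y + 7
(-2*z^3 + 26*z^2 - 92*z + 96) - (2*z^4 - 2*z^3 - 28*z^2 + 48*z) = -2*z^4 + 54*z^2 - 140*z + 96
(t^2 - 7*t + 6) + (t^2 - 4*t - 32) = 2*t^2 - 11*t - 26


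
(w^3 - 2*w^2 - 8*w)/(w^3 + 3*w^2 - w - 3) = w*(w^2 - 2*w - 8)/(w^3 + 3*w^2 - w - 3)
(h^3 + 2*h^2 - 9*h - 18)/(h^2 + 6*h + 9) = (h^2 - h - 6)/(h + 3)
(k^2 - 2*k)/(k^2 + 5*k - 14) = k/(k + 7)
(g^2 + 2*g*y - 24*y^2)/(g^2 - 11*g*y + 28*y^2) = (-g - 6*y)/(-g + 7*y)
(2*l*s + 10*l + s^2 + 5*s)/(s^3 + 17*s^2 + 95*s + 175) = (2*l + s)/(s^2 + 12*s + 35)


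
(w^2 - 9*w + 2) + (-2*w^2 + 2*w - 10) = -w^2 - 7*w - 8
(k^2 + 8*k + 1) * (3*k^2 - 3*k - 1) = 3*k^4 + 21*k^3 - 22*k^2 - 11*k - 1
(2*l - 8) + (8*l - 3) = 10*l - 11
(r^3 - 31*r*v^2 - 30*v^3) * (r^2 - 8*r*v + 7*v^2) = r^5 - 8*r^4*v - 24*r^3*v^2 + 218*r^2*v^3 + 23*r*v^4 - 210*v^5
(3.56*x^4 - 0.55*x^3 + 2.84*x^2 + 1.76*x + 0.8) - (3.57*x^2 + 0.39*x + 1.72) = 3.56*x^4 - 0.55*x^3 - 0.73*x^2 + 1.37*x - 0.92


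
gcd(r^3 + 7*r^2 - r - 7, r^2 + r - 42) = r + 7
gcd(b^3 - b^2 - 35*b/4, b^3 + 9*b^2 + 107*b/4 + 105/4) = b + 5/2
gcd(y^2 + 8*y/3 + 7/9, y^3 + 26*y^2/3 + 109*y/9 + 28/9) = y + 1/3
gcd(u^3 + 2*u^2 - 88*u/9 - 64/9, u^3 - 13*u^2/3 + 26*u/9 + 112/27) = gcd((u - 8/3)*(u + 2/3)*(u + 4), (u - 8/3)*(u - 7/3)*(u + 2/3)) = u^2 - 2*u - 16/9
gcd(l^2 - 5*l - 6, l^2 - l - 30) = l - 6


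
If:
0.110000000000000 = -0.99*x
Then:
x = -0.11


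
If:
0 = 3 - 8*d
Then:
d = 3/8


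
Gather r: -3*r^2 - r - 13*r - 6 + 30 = -3*r^2 - 14*r + 24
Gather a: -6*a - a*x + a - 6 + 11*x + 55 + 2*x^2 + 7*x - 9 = a*(-x - 5) + 2*x^2 + 18*x + 40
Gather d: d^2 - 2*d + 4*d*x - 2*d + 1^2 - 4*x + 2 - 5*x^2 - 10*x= d^2 + d*(4*x - 4) - 5*x^2 - 14*x + 3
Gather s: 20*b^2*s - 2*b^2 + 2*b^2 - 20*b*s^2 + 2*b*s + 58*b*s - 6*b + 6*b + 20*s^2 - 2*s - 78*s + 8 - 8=s^2*(20 - 20*b) + s*(20*b^2 + 60*b - 80)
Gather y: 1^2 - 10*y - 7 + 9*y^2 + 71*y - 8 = 9*y^2 + 61*y - 14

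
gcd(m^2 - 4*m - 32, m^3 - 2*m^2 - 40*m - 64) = m^2 - 4*m - 32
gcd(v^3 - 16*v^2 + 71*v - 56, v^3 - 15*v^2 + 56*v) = v^2 - 15*v + 56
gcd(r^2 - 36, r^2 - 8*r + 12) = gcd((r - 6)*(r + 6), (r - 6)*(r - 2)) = r - 6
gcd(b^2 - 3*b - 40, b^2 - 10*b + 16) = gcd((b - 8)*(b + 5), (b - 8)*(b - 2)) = b - 8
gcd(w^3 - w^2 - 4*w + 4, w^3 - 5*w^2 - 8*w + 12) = w^2 + w - 2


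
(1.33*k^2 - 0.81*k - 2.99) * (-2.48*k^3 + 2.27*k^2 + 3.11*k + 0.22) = -3.2984*k^5 + 5.0279*k^4 + 9.7128*k^3 - 9.0138*k^2 - 9.4771*k - 0.6578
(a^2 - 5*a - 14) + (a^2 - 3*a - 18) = 2*a^2 - 8*a - 32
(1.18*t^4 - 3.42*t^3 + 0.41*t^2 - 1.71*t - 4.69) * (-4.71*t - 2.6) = -5.5578*t^5 + 13.0402*t^4 + 6.9609*t^3 + 6.9881*t^2 + 26.5359*t + 12.194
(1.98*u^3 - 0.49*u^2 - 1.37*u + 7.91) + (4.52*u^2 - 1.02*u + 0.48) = 1.98*u^3 + 4.03*u^2 - 2.39*u + 8.39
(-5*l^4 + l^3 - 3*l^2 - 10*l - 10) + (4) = -5*l^4 + l^3 - 3*l^2 - 10*l - 6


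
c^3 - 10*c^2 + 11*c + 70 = (c - 7)*(c - 5)*(c + 2)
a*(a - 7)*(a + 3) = a^3 - 4*a^2 - 21*a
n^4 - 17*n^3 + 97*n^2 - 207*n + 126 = (n - 7)*(n - 6)*(n - 3)*(n - 1)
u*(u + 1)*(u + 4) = u^3 + 5*u^2 + 4*u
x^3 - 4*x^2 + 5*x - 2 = (x - 2)*(x - 1)^2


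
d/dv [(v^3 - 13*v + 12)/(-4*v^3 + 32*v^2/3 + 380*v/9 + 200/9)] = 9*(12*v^4 - 22*v^3 + 393*v^2 - 288*v - 895)/(2*(81*v^6 - 432*v^5 - 1134*v^4 + 3660*v^3 + 11425*v^2 + 9500*v + 2500))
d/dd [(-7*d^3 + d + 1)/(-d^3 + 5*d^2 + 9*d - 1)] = (-35*d^4 - 124*d^3 + 19*d^2 - 10*d - 10)/(d^6 - 10*d^5 + 7*d^4 + 92*d^3 + 71*d^2 - 18*d + 1)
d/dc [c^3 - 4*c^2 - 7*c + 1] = 3*c^2 - 8*c - 7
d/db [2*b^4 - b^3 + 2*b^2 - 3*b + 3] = 8*b^3 - 3*b^2 + 4*b - 3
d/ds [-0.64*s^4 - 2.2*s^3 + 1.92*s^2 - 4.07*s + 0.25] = -2.56*s^3 - 6.6*s^2 + 3.84*s - 4.07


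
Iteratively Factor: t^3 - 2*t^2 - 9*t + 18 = (t + 3)*(t^2 - 5*t + 6) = (t - 3)*(t + 3)*(t - 2)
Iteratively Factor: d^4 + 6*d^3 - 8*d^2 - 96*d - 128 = (d + 4)*(d^3 + 2*d^2 - 16*d - 32) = (d + 2)*(d + 4)*(d^2 - 16) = (d + 2)*(d + 4)^2*(d - 4)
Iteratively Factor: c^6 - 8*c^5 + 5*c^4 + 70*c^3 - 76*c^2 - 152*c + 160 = (c - 1)*(c^5 - 7*c^4 - 2*c^3 + 68*c^2 - 8*c - 160) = (c - 1)*(c + 2)*(c^4 - 9*c^3 + 16*c^2 + 36*c - 80) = (c - 5)*(c - 1)*(c + 2)*(c^3 - 4*c^2 - 4*c + 16) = (c - 5)*(c - 1)*(c + 2)^2*(c^2 - 6*c + 8) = (c - 5)*(c - 4)*(c - 1)*(c + 2)^2*(c - 2)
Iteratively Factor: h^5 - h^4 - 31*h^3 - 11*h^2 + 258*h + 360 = (h + 3)*(h^4 - 4*h^3 - 19*h^2 + 46*h + 120) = (h + 2)*(h + 3)*(h^3 - 6*h^2 - 7*h + 60) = (h - 4)*(h + 2)*(h + 3)*(h^2 - 2*h - 15) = (h - 5)*(h - 4)*(h + 2)*(h + 3)*(h + 3)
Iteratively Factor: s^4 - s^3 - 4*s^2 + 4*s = (s - 1)*(s^3 - 4*s) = s*(s - 1)*(s^2 - 4) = s*(s - 1)*(s + 2)*(s - 2)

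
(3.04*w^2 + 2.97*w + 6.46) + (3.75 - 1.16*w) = 3.04*w^2 + 1.81*w + 10.21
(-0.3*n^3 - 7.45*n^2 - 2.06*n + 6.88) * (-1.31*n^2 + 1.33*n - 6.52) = 0.393*n^5 + 9.3605*n^4 - 5.2539*n^3 + 36.8214*n^2 + 22.5816*n - 44.8576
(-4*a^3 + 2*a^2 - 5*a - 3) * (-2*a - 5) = 8*a^4 + 16*a^3 + 31*a + 15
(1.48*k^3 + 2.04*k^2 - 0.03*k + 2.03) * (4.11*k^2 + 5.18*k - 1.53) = 6.0828*k^5 + 16.0508*k^4 + 8.1795*k^3 + 5.0667*k^2 + 10.5613*k - 3.1059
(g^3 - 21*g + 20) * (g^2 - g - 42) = g^5 - g^4 - 63*g^3 + 41*g^2 + 862*g - 840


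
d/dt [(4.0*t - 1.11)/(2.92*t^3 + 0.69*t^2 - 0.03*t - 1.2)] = (-23.36*t^3 + 6.9636*t^2 + 1.5318*t - 4.8333)/(8.5264*t^6 + 4.0296*t^5 + 0.3009*t^4 - 7.0494*t^3 - 1.6551*t^2 + 0.072*t + 1.44)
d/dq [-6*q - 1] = -6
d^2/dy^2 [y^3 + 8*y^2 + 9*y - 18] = 6*y + 16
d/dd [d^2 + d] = 2*d + 1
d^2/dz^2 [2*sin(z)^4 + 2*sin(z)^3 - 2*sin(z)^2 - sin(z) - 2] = -32*sin(z)^4 - 18*sin(z)^3 + 32*sin(z)^2 + 13*sin(z) - 4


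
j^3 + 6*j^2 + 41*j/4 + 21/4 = (j + 1)*(j + 3/2)*(j + 7/2)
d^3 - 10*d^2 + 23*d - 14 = (d - 7)*(d - 2)*(d - 1)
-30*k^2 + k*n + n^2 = (-5*k + n)*(6*k + n)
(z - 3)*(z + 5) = z^2 + 2*z - 15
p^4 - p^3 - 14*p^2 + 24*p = p*(p - 3)*(p - 2)*(p + 4)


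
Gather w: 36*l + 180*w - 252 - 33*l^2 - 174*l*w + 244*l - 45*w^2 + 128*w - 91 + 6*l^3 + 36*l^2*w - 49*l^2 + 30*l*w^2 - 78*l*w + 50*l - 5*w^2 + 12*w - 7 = 6*l^3 - 82*l^2 + 330*l + w^2*(30*l - 50) + w*(36*l^2 - 252*l + 320) - 350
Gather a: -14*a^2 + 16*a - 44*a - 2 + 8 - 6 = -14*a^2 - 28*a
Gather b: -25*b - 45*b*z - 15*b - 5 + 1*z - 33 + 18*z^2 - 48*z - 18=b*(-45*z - 40) + 18*z^2 - 47*z - 56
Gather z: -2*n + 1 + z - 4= -2*n + z - 3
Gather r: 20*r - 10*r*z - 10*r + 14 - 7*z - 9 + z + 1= r*(10 - 10*z) - 6*z + 6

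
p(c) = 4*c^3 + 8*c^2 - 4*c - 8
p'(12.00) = 1916.00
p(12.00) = 8008.00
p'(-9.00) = 824.00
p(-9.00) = -2240.00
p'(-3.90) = 116.12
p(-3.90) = -108.00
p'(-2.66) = 38.35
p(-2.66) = -16.04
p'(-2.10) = 15.32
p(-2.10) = -1.36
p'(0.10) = -2.28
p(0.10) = -8.32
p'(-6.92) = 459.92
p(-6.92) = -922.72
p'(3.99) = 250.88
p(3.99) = 357.49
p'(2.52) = 112.52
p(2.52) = 96.74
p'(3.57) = 206.06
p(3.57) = 261.68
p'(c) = 12*c^2 + 16*c - 4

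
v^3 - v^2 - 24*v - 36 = (v - 6)*(v + 2)*(v + 3)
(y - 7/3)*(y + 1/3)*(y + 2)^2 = y^4 + 2*y^3 - 43*y^2/9 - 100*y/9 - 28/9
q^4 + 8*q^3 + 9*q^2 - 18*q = q*(q - 1)*(q + 3)*(q + 6)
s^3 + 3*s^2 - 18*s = s*(s - 3)*(s + 6)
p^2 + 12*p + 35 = (p + 5)*(p + 7)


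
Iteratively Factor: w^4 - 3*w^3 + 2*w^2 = (w)*(w^3 - 3*w^2 + 2*w) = w*(w - 2)*(w^2 - w) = w^2*(w - 2)*(w - 1)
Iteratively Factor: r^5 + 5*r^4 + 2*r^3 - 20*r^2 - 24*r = (r + 3)*(r^4 + 2*r^3 - 4*r^2 - 8*r) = (r + 2)*(r + 3)*(r^3 - 4*r) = (r + 2)^2*(r + 3)*(r^2 - 2*r) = r*(r + 2)^2*(r + 3)*(r - 2)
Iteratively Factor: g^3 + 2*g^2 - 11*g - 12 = (g + 1)*(g^2 + g - 12) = (g + 1)*(g + 4)*(g - 3)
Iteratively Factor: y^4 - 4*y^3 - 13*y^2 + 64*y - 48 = (y - 3)*(y^3 - y^2 - 16*y + 16) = (y - 3)*(y - 1)*(y^2 - 16) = (y - 3)*(y - 1)*(y + 4)*(y - 4)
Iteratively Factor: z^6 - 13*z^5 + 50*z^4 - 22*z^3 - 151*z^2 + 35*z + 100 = (z - 5)*(z^5 - 8*z^4 + 10*z^3 + 28*z^2 - 11*z - 20) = (z - 5)*(z + 1)*(z^4 - 9*z^3 + 19*z^2 + 9*z - 20) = (z - 5)*(z - 1)*(z + 1)*(z^3 - 8*z^2 + 11*z + 20) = (z - 5)^2*(z - 1)*(z + 1)*(z^2 - 3*z - 4) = (z - 5)^2*(z - 1)*(z + 1)^2*(z - 4)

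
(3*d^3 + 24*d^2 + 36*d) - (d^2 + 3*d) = 3*d^3 + 23*d^2 + 33*d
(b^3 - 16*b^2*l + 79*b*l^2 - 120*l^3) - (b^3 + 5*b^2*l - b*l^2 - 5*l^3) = -21*b^2*l + 80*b*l^2 - 115*l^3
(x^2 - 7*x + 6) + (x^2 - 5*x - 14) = 2*x^2 - 12*x - 8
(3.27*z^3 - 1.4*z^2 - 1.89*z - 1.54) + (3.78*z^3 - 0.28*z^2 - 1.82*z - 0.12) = 7.05*z^3 - 1.68*z^2 - 3.71*z - 1.66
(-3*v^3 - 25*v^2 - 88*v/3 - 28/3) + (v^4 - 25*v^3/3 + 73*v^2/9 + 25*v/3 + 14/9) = v^4 - 34*v^3/3 - 152*v^2/9 - 21*v - 70/9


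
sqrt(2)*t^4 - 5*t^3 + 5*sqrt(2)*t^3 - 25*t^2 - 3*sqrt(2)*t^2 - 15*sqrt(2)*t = t*(t + 5)*(t - 3*sqrt(2))*(sqrt(2)*t + 1)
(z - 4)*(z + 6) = z^2 + 2*z - 24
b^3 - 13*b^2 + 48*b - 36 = (b - 6)^2*(b - 1)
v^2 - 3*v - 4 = (v - 4)*(v + 1)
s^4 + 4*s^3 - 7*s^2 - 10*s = s*(s - 2)*(s + 1)*(s + 5)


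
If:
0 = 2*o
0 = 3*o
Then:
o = 0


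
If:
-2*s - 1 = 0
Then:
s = -1/2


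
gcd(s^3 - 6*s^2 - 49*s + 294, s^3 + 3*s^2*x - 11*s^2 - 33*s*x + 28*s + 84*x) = s - 7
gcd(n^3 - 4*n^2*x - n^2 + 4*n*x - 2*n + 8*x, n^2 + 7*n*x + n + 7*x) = n + 1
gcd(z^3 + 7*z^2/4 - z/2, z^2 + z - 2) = z + 2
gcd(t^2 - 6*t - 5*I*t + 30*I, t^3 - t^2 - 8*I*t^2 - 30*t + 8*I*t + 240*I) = t - 6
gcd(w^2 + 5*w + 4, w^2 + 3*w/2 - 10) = w + 4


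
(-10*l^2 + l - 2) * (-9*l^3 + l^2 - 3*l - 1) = 90*l^5 - 19*l^4 + 49*l^3 + 5*l^2 + 5*l + 2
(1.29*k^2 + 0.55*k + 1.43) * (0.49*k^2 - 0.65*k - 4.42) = 0.6321*k^4 - 0.569*k^3 - 5.3586*k^2 - 3.3605*k - 6.3206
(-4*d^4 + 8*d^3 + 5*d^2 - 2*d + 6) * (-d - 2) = 4*d^5 - 21*d^3 - 8*d^2 - 2*d - 12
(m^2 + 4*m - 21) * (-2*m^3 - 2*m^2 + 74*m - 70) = -2*m^5 - 10*m^4 + 108*m^3 + 268*m^2 - 1834*m + 1470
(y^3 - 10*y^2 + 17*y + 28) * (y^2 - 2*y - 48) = y^5 - 12*y^4 - 11*y^3 + 474*y^2 - 872*y - 1344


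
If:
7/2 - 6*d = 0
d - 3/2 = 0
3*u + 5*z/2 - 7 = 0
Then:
No Solution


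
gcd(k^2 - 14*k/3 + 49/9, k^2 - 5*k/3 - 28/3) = 1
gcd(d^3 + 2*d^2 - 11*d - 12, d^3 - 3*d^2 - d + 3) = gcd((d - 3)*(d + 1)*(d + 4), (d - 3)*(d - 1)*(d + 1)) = d^2 - 2*d - 3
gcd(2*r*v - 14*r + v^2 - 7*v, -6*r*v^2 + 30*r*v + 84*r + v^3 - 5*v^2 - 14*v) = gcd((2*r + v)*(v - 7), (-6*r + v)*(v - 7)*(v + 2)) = v - 7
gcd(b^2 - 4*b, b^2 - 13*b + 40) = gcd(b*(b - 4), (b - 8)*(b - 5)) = 1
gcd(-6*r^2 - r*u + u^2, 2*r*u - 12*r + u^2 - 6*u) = 2*r + u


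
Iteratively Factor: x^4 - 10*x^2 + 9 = (x - 3)*(x^3 + 3*x^2 - x - 3) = (x - 3)*(x + 1)*(x^2 + 2*x - 3) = (x - 3)*(x + 1)*(x + 3)*(x - 1)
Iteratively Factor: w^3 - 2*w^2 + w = (w)*(w^2 - 2*w + 1) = w*(w - 1)*(w - 1)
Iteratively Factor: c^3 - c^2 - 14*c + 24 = (c - 3)*(c^2 + 2*c - 8) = (c - 3)*(c + 4)*(c - 2)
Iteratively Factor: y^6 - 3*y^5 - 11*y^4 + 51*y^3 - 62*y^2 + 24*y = (y - 1)*(y^5 - 2*y^4 - 13*y^3 + 38*y^2 - 24*y) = (y - 3)*(y - 1)*(y^4 + y^3 - 10*y^2 + 8*y) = (y - 3)*(y - 2)*(y - 1)*(y^3 + 3*y^2 - 4*y) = y*(y - 3)*(y - 2)*(y - 1)*(y^2 + 3*y - 4) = y*(y - 3)*(y - 2)*(y - 1)*(y + 4)*(y - 1)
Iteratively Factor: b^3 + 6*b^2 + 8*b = (b + 2)*(b^2 + 4*b) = b*(b + 2)*(b + 4)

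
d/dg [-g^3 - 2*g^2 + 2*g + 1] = -3*g^2 - 4*g + 2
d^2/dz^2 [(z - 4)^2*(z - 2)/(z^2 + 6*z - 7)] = 18*(15*z^3 - 48*z^2 + 27*z - 58)/(z^6 + 18*z^5 + 87*z^4 - 36*z^3 - 609*z^2 + 882*z - 343)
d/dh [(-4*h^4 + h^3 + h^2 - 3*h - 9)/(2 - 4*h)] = (24*h^4 - 20*h^3 + h^2 + 2*h - 21)/(2*(4*h^2 - 4*h + 1))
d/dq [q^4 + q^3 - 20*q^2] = q*(4*q^2 + 3*q - 40)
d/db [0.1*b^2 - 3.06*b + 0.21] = 0.2*b - 3.06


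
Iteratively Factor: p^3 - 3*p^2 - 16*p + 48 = (p - 3)*(p^2 - 16) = (p - 3)*(p + 4)*(p - 4)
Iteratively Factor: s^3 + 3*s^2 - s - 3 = (s + 3)*(s^2 - 1) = (s - 1)*(s + 3)*(s + 1)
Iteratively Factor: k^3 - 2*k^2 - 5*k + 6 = (k - 3)*(k^2 + k - 2) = (k - 3)*(k + 2)*(k - 1)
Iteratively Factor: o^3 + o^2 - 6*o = (o)*(o^2 + o - 6) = o*(o + 3)*(o - 2)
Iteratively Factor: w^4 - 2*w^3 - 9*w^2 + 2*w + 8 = (w + 1)*(w^3 - 3*w^2 - 6*w + 8) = (w - 1)*(w + 1)*(w^2 - 2*w - 8) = (w - 1)*(w + 1)*(w + 2)*(w - 4)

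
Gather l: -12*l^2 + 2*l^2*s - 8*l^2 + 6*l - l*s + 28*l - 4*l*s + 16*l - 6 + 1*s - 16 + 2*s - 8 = l^2*(2*s - 20) + l*(50 - 5*s) + 3*s - 30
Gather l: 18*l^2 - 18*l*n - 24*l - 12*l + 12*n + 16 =18*l^2 + l*(-18*n - 36) + 12*n + 16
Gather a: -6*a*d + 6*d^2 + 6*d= -6*a*d + 6*d^2 + 6*d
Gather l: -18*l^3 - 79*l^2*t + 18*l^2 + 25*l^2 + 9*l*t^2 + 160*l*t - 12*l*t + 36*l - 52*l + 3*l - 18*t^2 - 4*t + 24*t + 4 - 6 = -18*l^3 + l^2*(43 - 79*t) + l*(9*t^2 + 148*t - 13) - 18*t^2 + 20*t - 2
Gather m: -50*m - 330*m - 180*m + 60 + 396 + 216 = 672 - 560*m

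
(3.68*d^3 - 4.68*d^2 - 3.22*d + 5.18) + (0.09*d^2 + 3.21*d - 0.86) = 3.68*d^3 - 4.59*d^2 - 0.0100000000000002*d + 4.32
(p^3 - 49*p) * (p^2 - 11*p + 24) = p^5 - 11*p^4 - 25*p^3 + 539*p^2 - 1176*p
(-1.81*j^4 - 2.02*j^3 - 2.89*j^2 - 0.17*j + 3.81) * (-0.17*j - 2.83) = 0.3077*j^5 + 5.4657*j^4 + 6.2079*j^3 + 8.2076*j^2 - 0.1666*j - 10.7823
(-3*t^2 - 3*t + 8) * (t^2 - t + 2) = -3*t^4 + 5*t^2 - 14*t + 16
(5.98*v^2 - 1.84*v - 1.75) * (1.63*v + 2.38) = 9.7474*v^3 + 11.2332*v^2 - 7.2317*v - 4.165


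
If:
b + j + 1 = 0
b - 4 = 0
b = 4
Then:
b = 4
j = -5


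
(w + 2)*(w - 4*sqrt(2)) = w^2 - 4*sqrt(2)*w + 2*w - 8*sqrt(2)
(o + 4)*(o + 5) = o^2 + 9*o + 20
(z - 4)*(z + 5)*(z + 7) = z^3 + 8*z^2 - 13*z - 140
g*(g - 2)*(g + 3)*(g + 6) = g^4 + 7*g^3 - 36*g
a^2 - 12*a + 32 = (a - 8)*(a - 4)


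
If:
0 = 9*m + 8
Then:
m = -8/9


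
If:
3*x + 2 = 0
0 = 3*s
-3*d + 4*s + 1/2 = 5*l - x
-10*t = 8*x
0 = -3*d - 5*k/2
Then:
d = -5*l/3 - 1/18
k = 2*l + 1/15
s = 0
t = 8/15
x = -2/3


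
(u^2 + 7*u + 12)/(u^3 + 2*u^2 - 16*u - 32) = (u + 3)/(u^2 - 2*u - 8)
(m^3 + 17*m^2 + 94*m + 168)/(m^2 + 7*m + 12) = (m^2 + 13*m + 42)/(m + 3)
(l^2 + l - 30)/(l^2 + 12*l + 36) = (l - 5)/(l + 6)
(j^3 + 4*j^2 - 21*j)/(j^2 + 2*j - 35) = j*(j - 3)/(j - 5)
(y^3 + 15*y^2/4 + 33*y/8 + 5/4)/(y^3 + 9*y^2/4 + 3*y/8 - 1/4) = (4*y + 5)/(4*y - 1)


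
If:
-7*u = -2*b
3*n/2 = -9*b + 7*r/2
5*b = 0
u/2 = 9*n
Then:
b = 0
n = 0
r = 0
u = 0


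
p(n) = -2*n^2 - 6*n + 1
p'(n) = -4*n - 6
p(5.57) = -94.47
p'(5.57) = -28.28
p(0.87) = -5.73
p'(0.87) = -9.48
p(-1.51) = 5.50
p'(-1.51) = 0.04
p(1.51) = -12.62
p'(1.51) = -12.04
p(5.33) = -87.80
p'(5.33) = -27.32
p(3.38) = -42.13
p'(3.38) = -19.52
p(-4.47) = -12.14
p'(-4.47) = 11.88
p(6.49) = -122.18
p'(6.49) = -31.96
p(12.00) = -359.00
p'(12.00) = -54.00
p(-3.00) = 1.00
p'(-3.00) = 6.00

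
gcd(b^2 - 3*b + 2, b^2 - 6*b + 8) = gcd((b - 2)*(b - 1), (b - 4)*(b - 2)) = b - 2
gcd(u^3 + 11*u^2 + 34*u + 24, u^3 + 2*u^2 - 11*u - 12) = u^2 + 5*u + 4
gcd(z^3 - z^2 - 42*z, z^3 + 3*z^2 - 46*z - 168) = z^2 - z - 42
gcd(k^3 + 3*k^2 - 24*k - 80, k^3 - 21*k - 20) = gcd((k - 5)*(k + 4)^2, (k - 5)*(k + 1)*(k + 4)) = k^2 - k - 20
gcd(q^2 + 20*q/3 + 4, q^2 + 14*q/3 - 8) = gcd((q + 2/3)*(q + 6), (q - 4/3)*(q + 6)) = q + 6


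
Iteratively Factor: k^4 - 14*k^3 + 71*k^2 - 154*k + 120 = (k - 2)*(k^3 - 12*k^2 + 47*k - 60) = (k - 5)*(k - 2)*(k^2 - 7*k + 12) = (k - 5)*(k - 3)*(k - 2)*(k - 4)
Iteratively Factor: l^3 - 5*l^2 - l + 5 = (l - 5)*(l^2 - 1) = (l - 5)*(l - 1)*(l + 1)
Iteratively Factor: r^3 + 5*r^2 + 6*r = (r + 2)*(r^2 + 3*r) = r*(r + 2)*(r + 3)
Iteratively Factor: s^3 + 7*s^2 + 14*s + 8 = (s + 2)*(s^2 + 5*s + 4) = (s + 1)*(s + 2)*(s + 4)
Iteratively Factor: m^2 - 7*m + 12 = (m - 4)*(m - 3)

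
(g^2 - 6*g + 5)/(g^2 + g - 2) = (g - 5)/(g + 2)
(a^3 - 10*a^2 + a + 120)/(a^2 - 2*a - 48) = (a^2 - 2*a - 15)/(a + 6)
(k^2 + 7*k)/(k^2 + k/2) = 2*(k + 7)/(2*k + 1)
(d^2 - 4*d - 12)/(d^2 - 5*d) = (d^2 - 4*d - 12)/(d*(d - 5))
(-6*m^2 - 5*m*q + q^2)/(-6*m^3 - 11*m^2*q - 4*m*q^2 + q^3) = 1/(m + q)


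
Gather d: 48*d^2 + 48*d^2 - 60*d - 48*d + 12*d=96*d^2 - 96*d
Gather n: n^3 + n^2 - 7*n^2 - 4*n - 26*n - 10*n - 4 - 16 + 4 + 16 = n^3 - 6*n^2 - 40*n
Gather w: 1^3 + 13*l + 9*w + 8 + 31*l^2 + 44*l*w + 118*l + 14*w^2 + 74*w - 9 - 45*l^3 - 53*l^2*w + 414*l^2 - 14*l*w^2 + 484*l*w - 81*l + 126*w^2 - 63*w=-45*l^3 + 445*l^2 + 50*l + w^2*(140 - 14*l) + w*(-53*l^2 + 528*l + 20)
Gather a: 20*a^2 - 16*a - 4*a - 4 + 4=20*a^2 - 20*a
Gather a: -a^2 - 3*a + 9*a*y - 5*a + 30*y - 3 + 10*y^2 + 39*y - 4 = -a^2 + a*(9*y - 8) + 10*y^2 + 69*y - 7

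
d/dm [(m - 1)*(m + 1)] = 2*m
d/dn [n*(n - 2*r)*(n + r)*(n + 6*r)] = 4*n^3 + 15*n^2*r - 16*n*r^2 - 12*r^3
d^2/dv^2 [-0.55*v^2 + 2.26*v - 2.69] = -1.10000000000000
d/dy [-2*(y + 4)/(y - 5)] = 18/(y - 5)^2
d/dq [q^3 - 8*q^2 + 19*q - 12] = 3*q^2 - 16*q + 19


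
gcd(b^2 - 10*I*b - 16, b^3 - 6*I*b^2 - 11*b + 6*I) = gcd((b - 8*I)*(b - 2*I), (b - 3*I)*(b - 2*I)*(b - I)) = b - 2*I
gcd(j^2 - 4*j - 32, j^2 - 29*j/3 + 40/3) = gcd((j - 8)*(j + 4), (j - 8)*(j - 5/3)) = j - 8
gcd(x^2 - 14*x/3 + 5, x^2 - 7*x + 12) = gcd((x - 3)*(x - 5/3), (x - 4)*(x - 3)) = x - 3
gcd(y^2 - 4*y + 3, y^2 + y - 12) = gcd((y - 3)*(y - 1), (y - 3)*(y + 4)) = y - 3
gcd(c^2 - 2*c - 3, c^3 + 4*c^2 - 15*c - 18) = c^2 - 2*c - 3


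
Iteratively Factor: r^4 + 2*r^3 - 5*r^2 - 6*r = (r)*(r^3 + 2*r^2 - 5*r - 6) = r*(r + 3)*(r^2 - r - 2) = r*(r + 1)*(r + 3)*(r - 2)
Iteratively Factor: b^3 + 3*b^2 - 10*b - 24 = (b - 3)*(b^2 + 6*b + 8) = (b - 3)*(b + 2)*(b + 4)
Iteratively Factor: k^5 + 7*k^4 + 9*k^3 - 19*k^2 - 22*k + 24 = (k + 4)*(k^4 + 3*k^3 - 3*k^2 - 7*k + 6) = (k + 2)*(k + 4)*(k^3 + k^2 - 5*k + 3) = (k - 1)*(k + 2)*(k + 4)*(k^2 + 2*k - 3) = (k - 1)*(k + 2)*(k + 3)*(k + 4)*(k - 1)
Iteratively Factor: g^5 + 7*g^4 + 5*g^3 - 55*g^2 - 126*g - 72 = (g + 3)*(g^4 + 4*g^3 - 7*g^2 - 34*g - 24) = (g + 1)*(g + 3)*(g^3 + 3*g^2 - 10*g - 24) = (g + 1)*(g + 2)*(g + 3)*(g^2 + g - 12) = (g + 1)*(g + 2)*(g + 3)*(g + 4)*(g - 3)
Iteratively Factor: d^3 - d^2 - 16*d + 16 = (d - 1)*(d^2 - 16) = (d - 1)*(d + 4)*(d - 4)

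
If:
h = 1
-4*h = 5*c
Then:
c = -4/5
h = 1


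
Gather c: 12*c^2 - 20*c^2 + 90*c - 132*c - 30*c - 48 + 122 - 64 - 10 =-8*c^2 - 72*c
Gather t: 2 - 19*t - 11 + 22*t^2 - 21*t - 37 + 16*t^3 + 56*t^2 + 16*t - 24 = 16*t^3 + 78*t^2 - 24*t - 70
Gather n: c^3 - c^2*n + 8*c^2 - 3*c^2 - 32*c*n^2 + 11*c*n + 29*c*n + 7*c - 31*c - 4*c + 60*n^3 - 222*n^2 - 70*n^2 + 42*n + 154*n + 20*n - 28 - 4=c^3 + 5*c^2 - 28*c + 60*n^3 + n^2*(-32*c - 292) + n*(-c^2 + 40*c + 216) - 32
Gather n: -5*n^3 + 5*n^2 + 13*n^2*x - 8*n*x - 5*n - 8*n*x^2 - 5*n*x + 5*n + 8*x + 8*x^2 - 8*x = -5*n^3 + n^2*(13*x + 5) + n*(-8*x^2 - 13*x) + 8*x^2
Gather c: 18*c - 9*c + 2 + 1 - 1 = 9*c + 2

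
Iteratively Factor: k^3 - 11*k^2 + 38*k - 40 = (k - 4)*(k^2 - 7*k + 10) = (k - 5)*(k - 4)*(k - 2)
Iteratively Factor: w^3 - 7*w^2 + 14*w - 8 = (w - 4)*(w^2 - 3*w + 2) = (w - 4)*(w - 2)*(w - 1)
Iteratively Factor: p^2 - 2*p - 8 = (p - 4)*(p + 2)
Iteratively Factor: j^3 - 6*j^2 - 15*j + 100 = (j - 5)*(j^2 - j - 20) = (j - 5)*(j + 4)*(j - 5)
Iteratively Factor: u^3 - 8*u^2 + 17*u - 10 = (u - 2)*(u^2 - 6*u + 5) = (u - 2)*(u - 1)*(u - 5)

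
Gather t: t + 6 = t + 6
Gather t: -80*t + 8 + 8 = 16 - 80*t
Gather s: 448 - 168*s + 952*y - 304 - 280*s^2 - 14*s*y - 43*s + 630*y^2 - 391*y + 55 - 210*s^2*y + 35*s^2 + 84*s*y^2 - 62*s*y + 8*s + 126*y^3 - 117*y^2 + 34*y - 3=s^2*(-210*y - 245) + s*(84*y^2 - 76*y - 203) + 126*y^3 + 513*y^2 + 595*y + 196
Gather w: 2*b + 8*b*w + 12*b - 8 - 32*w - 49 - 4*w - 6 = 14*b + w*(8*b - 36) - 63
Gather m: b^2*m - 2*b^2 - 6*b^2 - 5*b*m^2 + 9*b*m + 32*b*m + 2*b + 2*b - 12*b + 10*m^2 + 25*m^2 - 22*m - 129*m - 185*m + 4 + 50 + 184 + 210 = -8*b^2 - 8*b + m^2*(35 - 5*b) + m*(b^2 + 41*b - 336) + 448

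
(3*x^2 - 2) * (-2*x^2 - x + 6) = -6*x^4 - 3*x^3 + 22*x^2 + 2*x - 12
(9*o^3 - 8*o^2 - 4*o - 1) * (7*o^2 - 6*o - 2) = 63*o^5 - 110*o^4 + 2*o^3 + 33*o^2 + 14*o + 2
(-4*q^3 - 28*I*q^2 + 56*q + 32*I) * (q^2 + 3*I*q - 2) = -4*q^5 - 40*I*q^4 + 148*q^3 + 256*I*q^2 - 208*q - 64*I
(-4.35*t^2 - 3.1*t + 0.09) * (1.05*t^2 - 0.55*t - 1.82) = -4.5675*t^4 - 0.8625*t^3 + 9.7165*t^2 + 5.5925*t - 0.1638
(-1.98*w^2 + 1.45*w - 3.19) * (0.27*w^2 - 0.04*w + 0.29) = -0.5346*w^4 + 0.4707*w^3 - 1.4935*w^2 + 0.5481*w - 0.9251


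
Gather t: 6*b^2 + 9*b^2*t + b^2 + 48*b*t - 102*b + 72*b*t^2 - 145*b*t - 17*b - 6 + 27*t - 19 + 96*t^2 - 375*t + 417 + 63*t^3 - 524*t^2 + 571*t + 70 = 7*b^2 - 119*b + 63*t^3 + t^2*(72*b - 428) + t*(9*b^2 - 97*b + 223) + 462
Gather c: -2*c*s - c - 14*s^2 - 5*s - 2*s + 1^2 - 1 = c*(-2*s - 1) - 14*s^2 - 7*s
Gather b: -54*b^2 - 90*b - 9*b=-54*b^2 - 99*b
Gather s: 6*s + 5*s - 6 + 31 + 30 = 11*s + 55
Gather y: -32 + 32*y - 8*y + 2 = 24*y - 30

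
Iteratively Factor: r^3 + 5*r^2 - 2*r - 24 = (r + 3)*(r^2 + 2*r - 8) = (r - 2)*(r + 3)*(r + 4)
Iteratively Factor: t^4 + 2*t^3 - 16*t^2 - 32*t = (t)*(t^3 + 2*t^2 - 16*t - 32) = t*(t - 4)*(t^2 + 6*t + 8) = t*(t - 4)*(t + 2)*(t + 4)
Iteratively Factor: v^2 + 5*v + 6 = (v + 3)*(v + 2)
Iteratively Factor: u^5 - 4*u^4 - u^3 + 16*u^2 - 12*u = (u - 3)*(u^4 - u^3 - 4*u^2 + 4*u) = u*(u - 3)*(u^3 - u^2 - 4*u + 4) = u*(u - 3)*(u + 2)*(u^2 - 3*u + 2) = u*(u - 3)*(u - 1)*(u + 2)*(u - 2)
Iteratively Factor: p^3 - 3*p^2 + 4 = (p - 2)*(p^2 - p - 2) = (p - 2)*(p + 1)*(p - 2)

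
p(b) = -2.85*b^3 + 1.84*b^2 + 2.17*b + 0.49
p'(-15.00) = -1976.78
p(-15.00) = 10000.69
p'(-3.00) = -85.82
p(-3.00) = 87.49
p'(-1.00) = -10.06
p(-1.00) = 3.01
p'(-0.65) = -3.83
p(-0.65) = 0.64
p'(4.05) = -123.17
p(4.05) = -149.87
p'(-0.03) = 2.05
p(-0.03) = 0.43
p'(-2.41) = -56.36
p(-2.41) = 45.84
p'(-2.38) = -55.02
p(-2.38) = 44.17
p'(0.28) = 2.53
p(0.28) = 1.18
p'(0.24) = 2.56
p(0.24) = 1.08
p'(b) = -8.55*b^2 + 3.68*b + 2.17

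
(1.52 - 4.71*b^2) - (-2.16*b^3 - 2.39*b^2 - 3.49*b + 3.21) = 2.16*b^3 - 2.32*b^2 + 3.49*b - 1.69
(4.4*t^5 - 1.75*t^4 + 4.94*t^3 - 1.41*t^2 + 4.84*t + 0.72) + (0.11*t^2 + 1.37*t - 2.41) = 4.4*t^5 - 1.75*t^4 + 4.94*t^3 - 1.3*t^2 + 6.21*t - 1.69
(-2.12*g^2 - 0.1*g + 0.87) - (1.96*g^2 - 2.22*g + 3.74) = -4.08*g^2 + 2.12*g - 2.87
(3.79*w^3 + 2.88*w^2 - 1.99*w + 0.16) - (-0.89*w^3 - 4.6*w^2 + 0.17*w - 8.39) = 4.68*w^3 + 7.48*w^2 - 2.16*w + 8.55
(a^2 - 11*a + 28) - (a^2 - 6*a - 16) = 44 - 5*a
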